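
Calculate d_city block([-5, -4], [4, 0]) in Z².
13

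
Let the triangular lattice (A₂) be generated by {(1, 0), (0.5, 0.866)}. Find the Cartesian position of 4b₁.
(4, 0)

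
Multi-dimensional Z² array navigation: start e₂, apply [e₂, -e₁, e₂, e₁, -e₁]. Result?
(-1, 3)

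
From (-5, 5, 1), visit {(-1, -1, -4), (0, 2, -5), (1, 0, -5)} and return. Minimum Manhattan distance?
36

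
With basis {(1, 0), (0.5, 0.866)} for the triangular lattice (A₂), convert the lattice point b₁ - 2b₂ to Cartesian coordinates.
(0, -1.732)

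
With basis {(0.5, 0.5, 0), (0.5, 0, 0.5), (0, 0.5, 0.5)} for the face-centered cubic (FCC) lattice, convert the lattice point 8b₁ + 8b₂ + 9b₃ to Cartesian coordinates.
(8, 8.5, 8.5)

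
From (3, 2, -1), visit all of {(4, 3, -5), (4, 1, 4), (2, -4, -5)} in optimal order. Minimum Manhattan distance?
27
(one optimal route: (3, 2, -1) → (4, 1, 4) → (4, 3, -5) → (2, -4, -5))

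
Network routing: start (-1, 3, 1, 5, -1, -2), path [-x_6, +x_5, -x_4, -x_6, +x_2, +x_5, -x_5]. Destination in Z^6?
(-1, 4, 1, 4, 0, -4)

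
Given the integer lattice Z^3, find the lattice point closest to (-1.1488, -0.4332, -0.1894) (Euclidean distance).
(-1, 0, 0)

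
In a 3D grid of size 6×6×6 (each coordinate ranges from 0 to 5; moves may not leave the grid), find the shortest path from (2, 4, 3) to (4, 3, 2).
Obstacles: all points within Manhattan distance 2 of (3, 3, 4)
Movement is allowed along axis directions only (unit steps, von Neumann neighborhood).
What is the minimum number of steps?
4
(one shortest path: (2, 4, 3) → (2, 4, 2) → (3, 4, 2) → (4, 4, 2) → (4, 3, 2))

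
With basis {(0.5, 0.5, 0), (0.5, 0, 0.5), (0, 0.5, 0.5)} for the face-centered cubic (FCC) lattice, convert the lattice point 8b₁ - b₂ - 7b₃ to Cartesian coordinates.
(3.5, 0.5, -4)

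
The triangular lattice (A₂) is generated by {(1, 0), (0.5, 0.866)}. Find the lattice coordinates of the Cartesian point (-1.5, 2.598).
-3b₁ + 3b₂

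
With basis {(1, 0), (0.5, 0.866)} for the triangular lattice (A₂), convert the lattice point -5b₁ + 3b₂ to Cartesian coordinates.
(-3.5, 2.598)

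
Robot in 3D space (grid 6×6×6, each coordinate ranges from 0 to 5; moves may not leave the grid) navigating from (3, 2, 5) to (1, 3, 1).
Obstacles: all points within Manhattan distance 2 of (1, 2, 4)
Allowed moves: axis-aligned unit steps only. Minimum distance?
7
(one shortest path: (3, 2, 5) → (3, 3, 5) → (3, 3, 4) → (3, 3, 3) → (2, 3, 3) → (2, 3, 2) → (1, 3, 2) → (1, 3, 1))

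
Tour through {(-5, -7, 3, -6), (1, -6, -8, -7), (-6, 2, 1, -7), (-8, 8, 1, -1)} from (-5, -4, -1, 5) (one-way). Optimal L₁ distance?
69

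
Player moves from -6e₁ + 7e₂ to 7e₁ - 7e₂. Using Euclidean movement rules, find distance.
19.105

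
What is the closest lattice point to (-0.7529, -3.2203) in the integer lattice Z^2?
(-1, -3)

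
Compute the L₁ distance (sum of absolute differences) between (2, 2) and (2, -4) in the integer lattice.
6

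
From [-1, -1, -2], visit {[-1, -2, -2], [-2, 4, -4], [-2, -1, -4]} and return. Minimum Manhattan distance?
18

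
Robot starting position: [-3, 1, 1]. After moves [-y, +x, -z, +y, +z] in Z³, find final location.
(-2, 1, 1)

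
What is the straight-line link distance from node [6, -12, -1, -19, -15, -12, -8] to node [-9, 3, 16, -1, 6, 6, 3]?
44.1475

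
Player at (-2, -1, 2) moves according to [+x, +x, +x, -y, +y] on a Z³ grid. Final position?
(1, -1, 2)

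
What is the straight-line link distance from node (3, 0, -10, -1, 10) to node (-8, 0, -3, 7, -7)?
22.8692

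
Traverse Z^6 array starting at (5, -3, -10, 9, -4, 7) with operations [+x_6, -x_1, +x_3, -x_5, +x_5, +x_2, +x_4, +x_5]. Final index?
(4, -2, -9, 10, -3, 8)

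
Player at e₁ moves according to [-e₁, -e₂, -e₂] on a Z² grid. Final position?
(0, -2)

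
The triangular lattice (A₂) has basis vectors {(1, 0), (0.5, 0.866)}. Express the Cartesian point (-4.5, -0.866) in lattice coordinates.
-4b₁ - b₂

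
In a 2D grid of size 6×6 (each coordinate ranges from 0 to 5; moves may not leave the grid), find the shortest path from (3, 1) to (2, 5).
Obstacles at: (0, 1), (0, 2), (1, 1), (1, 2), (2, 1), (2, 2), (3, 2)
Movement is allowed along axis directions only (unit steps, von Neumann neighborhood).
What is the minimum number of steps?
7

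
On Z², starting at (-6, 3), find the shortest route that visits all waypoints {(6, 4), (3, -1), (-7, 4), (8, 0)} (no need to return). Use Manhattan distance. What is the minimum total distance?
27
(one optimal route: (-6, 3) → (-7, 4) → (6, 4) → (8, 0) → (3, -1))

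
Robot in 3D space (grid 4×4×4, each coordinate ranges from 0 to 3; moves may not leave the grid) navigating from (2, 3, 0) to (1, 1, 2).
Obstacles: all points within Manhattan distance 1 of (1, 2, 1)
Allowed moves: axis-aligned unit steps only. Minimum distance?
5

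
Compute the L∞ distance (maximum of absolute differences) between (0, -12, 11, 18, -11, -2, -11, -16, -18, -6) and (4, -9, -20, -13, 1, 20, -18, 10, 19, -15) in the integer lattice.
37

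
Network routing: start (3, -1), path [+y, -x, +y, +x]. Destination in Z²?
(3, 1)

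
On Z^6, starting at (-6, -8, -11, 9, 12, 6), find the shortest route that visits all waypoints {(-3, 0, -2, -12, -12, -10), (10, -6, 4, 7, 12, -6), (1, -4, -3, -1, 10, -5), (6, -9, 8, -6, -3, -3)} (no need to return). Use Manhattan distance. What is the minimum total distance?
163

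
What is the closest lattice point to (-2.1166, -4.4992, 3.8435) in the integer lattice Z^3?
(-2, -4, 4)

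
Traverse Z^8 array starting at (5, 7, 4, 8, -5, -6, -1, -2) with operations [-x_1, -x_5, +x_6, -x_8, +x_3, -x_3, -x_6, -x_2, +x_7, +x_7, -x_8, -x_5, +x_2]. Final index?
(4, 7, 4, 8, -7, -6, 1, -4)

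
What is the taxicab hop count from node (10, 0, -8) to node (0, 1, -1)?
18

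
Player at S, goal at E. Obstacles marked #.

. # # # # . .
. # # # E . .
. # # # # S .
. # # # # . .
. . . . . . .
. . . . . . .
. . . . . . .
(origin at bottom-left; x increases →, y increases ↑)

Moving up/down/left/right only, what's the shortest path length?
2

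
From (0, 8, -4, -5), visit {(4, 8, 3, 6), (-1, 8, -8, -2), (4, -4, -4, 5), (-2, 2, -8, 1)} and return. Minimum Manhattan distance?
80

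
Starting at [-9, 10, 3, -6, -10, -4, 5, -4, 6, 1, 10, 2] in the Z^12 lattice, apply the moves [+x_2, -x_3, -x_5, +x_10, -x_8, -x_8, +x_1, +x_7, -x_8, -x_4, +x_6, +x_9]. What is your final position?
(-8, 11, 2, -7, -11, -3, 6, -7, 7, 2, 10, 2)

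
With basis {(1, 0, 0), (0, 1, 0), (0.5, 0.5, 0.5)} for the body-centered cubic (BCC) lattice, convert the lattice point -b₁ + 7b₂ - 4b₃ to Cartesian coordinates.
(-3, 5, -2)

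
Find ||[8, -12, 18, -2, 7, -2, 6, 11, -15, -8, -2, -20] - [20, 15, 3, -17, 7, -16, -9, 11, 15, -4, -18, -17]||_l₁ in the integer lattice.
151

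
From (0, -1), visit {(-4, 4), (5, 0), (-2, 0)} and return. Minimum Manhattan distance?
28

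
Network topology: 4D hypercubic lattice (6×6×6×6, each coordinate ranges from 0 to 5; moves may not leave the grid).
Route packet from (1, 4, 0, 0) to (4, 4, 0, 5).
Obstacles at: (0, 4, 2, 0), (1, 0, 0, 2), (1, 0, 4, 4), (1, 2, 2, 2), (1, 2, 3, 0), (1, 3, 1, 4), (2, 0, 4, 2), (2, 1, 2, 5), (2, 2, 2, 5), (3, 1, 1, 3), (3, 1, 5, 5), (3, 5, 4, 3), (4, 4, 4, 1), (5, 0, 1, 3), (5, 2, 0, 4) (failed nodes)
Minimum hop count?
8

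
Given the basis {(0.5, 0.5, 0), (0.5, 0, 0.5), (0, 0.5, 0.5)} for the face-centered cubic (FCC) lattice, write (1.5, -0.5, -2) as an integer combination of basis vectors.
3b₁ - 4b₃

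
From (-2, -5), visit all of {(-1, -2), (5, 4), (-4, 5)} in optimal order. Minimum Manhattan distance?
24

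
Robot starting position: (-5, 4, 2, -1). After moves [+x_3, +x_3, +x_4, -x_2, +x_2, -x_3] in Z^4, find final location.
(-5, 4, 3, 0)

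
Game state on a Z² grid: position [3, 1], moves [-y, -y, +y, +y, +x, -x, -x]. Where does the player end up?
(2, 1)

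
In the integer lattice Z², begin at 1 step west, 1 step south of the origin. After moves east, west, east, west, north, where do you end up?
(-1, 0)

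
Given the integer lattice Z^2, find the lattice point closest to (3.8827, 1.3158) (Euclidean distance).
(4, 1)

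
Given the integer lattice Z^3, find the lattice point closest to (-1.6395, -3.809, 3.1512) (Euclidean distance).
(-2, -4, 3)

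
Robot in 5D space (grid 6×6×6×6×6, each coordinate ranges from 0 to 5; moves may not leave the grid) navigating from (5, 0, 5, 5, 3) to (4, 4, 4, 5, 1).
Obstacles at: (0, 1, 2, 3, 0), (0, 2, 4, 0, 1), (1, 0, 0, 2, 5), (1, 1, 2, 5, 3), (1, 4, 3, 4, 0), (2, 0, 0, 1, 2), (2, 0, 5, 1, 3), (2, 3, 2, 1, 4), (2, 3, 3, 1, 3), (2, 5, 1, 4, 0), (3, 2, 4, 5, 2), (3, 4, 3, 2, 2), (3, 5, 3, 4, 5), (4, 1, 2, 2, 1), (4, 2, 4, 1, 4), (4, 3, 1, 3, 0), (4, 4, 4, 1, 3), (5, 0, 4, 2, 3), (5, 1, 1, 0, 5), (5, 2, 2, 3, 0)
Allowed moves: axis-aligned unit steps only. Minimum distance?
8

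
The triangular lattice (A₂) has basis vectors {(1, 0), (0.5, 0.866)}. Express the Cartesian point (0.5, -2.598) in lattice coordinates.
2b₁ - 3b₂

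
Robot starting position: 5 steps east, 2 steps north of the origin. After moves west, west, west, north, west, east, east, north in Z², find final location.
(3, 4)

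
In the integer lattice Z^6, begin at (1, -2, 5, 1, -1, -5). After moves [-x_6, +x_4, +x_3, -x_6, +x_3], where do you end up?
(1, -2, 7, 2, -1, -7)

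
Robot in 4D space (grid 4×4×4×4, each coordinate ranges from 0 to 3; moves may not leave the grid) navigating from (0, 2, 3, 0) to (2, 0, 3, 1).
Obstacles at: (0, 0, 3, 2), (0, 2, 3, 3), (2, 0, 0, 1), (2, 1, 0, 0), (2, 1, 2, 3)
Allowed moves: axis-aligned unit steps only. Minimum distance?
5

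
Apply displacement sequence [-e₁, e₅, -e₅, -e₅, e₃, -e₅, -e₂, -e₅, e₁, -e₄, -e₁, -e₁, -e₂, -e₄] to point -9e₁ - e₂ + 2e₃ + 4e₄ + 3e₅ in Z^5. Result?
(-11, -3, 3, 2, 0)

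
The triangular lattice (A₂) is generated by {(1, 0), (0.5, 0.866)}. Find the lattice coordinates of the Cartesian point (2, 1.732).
b₁ + 2b₂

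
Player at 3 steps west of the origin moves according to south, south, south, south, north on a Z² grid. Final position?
(-3, -3)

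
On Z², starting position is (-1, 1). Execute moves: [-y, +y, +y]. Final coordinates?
(-1, 2)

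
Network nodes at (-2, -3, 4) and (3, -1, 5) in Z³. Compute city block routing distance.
8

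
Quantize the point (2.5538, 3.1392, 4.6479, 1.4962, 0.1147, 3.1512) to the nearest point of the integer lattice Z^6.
(3, 3, 5, 1, 0, 3)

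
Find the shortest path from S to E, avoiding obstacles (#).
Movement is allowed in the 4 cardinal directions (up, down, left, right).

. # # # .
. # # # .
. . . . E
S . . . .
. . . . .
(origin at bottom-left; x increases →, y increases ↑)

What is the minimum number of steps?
5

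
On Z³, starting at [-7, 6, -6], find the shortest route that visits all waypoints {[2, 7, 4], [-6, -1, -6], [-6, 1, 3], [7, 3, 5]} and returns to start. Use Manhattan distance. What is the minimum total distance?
66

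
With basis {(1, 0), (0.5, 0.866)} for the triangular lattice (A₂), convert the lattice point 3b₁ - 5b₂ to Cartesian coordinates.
(0.5, -4.33)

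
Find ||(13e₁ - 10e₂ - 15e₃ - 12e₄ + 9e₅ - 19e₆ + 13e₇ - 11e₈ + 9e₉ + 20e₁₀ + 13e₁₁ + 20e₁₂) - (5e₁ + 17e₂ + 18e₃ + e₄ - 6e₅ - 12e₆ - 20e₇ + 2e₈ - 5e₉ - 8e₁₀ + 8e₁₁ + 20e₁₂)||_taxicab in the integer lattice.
196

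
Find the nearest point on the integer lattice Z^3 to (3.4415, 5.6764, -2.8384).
(3, 6, -3)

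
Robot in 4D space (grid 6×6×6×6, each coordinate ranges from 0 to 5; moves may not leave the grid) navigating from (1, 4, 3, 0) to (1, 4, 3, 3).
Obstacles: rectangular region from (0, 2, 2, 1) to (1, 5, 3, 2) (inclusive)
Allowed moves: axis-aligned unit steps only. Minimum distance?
5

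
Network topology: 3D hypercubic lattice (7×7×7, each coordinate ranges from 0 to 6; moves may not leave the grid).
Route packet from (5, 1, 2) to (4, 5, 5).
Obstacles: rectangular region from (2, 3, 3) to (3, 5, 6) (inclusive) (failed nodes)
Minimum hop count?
8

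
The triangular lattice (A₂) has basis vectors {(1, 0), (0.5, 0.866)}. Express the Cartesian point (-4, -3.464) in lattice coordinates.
-2b₁ - 4b₂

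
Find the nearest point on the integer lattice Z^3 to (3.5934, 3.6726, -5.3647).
(4, 4, -5)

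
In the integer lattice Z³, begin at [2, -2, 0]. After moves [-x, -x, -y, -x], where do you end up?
(-1, -3, 0)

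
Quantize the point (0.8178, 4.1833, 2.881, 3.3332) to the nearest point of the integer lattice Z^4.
(1, 4, 3, 3)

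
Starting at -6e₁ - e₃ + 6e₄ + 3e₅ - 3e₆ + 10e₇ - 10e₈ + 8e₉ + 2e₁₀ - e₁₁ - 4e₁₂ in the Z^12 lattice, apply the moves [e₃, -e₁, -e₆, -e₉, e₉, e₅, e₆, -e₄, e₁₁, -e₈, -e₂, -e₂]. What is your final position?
(-7, -2, 0, 5, 4, -3, 10, -11, 8, 2, 0, -4)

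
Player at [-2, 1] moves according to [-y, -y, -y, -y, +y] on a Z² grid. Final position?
(-2, -2)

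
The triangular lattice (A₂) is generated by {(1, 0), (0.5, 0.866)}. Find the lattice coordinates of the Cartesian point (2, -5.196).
5b₁ - 6b₂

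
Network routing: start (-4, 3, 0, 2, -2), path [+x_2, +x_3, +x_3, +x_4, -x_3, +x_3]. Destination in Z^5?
(-4, 4, 2, 3, -2)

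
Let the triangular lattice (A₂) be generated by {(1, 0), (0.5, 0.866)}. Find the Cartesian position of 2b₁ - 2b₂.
(1, -1.732)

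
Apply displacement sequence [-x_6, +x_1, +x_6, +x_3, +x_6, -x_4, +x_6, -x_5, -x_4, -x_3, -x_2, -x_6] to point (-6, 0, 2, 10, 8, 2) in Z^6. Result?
(-5, -1, 2, 8, 7, 3)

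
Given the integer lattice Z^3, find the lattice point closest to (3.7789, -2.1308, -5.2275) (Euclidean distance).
(4, -2, -5)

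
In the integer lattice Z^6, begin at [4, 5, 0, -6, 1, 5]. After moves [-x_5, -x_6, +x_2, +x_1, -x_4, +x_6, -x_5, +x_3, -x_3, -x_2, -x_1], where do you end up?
(4, 5, 0, -7, -1, 5)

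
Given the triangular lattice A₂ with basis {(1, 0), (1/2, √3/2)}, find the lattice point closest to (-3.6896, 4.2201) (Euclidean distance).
(-3.5, 4.33)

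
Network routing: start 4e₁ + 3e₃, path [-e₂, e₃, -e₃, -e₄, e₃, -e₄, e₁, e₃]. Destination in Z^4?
(5, -1, 5, -2)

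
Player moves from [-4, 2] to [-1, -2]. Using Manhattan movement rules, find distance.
7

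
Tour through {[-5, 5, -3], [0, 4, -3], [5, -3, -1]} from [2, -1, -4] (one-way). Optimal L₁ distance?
28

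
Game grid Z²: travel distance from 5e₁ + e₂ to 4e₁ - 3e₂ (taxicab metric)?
5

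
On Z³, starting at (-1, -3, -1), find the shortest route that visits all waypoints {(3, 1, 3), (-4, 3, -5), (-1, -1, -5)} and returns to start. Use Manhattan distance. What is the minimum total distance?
42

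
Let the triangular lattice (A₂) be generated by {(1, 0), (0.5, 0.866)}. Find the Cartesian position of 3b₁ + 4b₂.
(5, 3.464)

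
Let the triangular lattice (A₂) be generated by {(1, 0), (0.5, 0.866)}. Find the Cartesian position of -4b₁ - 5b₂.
(-6.5, -4.33)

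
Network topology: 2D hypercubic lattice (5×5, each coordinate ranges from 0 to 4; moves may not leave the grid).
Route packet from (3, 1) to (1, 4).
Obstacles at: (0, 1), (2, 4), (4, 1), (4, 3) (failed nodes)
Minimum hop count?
5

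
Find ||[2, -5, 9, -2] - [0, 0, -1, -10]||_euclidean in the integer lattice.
13.8924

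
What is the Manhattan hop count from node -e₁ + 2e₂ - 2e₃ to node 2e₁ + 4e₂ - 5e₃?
8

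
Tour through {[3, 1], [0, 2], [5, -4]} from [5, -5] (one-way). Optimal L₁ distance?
12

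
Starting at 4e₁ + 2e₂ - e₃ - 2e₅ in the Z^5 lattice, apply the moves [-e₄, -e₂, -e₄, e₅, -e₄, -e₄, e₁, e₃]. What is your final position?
(5, 1, 0, -4, -1)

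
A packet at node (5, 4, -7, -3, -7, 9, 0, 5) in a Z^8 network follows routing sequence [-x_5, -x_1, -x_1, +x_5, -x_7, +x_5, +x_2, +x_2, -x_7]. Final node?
(3, 6, -7, -3, -6, 9, -2, 5)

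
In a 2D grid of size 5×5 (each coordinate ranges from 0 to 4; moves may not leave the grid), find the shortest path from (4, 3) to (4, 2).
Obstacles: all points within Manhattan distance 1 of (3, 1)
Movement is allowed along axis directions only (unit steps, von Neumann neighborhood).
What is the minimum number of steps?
1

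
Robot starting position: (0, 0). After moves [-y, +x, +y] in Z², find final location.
(1, 0)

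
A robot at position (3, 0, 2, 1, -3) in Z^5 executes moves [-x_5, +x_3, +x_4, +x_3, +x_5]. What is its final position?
(3, 0, 4, 2, -3)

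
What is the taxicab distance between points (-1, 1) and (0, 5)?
5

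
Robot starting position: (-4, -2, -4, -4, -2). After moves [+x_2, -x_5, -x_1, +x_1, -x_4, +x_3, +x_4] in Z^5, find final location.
(-4, -1, -3, -4, -3)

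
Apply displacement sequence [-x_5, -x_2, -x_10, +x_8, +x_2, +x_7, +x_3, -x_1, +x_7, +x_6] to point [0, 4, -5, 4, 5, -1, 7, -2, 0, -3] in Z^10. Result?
(-1, 4, -4, 4, 4, 0, 9, -1, 0, -4)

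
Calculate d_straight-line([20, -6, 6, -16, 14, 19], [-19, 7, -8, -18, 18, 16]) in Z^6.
43.7607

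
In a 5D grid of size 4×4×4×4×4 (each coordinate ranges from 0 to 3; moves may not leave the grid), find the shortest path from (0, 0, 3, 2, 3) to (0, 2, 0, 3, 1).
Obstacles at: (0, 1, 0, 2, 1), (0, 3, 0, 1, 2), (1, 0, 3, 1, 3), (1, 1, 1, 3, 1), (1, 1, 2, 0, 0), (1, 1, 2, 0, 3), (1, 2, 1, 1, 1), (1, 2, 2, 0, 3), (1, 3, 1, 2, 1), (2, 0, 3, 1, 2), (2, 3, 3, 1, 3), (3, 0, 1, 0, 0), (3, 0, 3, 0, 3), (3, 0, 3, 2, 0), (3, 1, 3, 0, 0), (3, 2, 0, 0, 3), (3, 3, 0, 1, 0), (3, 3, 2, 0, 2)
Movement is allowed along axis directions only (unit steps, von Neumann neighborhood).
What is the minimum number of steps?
8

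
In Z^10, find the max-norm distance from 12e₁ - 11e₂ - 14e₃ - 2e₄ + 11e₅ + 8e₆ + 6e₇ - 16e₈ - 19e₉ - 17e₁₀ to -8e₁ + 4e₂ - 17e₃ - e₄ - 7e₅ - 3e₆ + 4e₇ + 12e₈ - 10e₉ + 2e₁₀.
28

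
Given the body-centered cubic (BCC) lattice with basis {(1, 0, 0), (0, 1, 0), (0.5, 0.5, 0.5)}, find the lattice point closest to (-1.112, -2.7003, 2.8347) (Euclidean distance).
(-1, -3, 3)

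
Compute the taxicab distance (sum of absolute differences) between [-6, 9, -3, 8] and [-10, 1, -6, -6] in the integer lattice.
29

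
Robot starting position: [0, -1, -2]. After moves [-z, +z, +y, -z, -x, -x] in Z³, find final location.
(-2, 0, -3)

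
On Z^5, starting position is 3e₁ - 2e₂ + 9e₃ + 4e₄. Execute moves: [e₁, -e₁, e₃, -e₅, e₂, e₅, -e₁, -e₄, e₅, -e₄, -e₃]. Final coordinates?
(2, -1, 9, 2, 1)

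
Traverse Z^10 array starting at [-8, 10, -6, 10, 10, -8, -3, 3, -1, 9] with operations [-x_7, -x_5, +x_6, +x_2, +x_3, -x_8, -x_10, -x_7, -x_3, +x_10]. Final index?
(-8, 11, -6, 10, 9, -7, -5, 2, -1, 9)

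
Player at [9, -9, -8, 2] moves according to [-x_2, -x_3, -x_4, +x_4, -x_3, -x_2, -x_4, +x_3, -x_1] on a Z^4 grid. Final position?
(8, -11, -9, 1)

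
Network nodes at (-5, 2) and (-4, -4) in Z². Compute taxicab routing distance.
7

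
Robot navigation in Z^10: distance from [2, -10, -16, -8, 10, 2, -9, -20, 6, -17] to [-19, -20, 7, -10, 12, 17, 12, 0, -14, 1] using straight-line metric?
53.5537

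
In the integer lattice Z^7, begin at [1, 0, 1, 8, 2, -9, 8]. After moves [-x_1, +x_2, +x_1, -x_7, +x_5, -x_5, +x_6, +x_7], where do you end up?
(1, 1, 1, 8, 2, -8, 8)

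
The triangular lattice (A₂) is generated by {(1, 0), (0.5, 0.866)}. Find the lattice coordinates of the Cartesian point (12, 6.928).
8b₁ + 8b₂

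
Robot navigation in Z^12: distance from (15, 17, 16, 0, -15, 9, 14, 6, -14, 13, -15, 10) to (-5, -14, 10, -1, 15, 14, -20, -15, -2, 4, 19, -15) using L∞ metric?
34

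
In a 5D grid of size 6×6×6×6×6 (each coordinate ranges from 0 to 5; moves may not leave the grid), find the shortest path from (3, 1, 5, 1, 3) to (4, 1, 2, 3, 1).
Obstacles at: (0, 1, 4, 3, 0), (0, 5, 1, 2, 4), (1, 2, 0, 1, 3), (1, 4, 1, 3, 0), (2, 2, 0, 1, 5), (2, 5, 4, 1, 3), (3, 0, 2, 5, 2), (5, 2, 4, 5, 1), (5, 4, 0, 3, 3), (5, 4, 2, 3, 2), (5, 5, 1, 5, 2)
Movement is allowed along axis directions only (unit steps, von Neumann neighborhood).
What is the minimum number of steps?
8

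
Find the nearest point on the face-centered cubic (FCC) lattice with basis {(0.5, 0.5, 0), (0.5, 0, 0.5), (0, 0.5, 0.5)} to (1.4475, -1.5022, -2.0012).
(1.5, -1.5, -2)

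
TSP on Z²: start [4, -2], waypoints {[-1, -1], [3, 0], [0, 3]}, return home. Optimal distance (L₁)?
20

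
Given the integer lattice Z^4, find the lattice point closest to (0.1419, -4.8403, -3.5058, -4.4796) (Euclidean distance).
(0, -5, -4, -4)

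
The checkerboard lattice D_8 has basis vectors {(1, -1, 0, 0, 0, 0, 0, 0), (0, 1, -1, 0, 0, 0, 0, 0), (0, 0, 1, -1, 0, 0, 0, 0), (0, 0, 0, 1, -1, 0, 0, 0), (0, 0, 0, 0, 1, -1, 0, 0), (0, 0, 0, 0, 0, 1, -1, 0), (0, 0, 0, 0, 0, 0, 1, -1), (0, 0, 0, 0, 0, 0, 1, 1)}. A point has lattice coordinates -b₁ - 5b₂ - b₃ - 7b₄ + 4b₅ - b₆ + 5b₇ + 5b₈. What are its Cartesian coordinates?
(-1, -4, 4, -6, 11, -5, 11, 0)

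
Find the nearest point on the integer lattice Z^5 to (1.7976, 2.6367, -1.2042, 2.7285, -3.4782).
(2, 3, -1, 3, -3)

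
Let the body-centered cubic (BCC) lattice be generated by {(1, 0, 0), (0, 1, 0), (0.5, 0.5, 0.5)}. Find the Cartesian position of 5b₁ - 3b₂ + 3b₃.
(6.5, -1.5, 1.5)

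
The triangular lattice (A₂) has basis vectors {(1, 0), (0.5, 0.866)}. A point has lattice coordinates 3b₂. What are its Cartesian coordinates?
(1.5, 2.598)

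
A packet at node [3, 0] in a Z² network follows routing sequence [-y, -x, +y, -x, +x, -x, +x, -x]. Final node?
(1, 0)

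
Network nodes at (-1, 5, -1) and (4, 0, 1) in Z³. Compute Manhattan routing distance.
12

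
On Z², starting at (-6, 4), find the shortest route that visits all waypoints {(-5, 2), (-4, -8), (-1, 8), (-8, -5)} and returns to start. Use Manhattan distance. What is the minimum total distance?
48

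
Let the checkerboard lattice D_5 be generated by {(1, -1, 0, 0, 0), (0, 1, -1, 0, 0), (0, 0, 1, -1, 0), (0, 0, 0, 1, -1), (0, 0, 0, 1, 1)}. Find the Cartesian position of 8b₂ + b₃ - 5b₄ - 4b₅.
(0, 8, -7, -10, 1)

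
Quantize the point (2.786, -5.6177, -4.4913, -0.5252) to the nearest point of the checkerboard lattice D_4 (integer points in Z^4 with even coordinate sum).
(3, -6, -4, -1)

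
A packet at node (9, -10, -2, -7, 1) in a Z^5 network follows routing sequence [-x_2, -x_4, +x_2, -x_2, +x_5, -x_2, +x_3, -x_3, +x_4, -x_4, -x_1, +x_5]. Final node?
(8, -12, -2, -8, 3)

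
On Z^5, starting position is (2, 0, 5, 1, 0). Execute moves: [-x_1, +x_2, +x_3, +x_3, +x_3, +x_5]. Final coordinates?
(1, 1, 8, 1, 1)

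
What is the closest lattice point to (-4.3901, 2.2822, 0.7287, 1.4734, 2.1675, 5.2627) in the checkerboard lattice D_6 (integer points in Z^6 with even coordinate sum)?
(-4, 2, 1, 2, 2, 5)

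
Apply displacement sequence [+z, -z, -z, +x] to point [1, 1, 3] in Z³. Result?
(2, 1, 2)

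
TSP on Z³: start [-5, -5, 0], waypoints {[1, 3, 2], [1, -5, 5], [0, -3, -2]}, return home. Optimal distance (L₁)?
42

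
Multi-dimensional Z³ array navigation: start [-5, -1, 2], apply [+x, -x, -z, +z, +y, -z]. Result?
(-5, 0, 1)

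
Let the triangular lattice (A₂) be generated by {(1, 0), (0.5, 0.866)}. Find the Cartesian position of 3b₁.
(3, 0)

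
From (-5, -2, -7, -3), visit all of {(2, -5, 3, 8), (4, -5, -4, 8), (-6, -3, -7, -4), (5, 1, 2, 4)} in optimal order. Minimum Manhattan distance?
53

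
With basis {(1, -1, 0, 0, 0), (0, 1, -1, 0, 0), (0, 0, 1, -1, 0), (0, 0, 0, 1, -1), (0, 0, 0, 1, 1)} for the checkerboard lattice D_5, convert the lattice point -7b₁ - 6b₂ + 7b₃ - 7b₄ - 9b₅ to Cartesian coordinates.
(-7, 1, 13, -23, -2)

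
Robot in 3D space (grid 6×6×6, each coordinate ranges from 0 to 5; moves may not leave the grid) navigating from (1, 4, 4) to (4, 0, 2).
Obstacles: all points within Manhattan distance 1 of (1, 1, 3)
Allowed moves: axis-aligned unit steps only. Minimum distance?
9
(one shortest path: (1, 4, 4) → (2, 4, 4) → (3, 4, 4) → (4, 4, 4) → (4, 3, 4) → (4, 2, 4) → (4, 1, 4) → (4, 0, 4) → (4, 0, 3) → (4, 0, 2))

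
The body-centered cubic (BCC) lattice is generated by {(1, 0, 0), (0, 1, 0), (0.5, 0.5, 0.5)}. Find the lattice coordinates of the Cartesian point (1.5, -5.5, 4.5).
-3b₁ - 10b₂ + 9b₃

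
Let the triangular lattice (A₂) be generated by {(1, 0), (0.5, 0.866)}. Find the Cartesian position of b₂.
(0.5, 0.866)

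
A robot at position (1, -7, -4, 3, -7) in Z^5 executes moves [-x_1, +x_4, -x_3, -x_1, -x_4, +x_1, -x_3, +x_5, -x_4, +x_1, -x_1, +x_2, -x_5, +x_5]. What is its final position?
(0, -6, -6, 2, -6)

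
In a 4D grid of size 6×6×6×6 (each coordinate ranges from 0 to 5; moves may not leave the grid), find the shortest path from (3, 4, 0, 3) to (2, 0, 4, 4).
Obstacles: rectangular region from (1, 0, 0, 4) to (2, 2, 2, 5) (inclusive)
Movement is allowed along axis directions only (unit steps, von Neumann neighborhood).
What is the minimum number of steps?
10
(one shortest path: (3, 4, 0, 3) → (2, 4, 0, 3) → (2, 3, 0, 3) → (2, 2, 0, 3) → (2, 1, 0, 3) → (2, 0, 0, 3) → (2, 0, 1, 3) → (2, 0, 2, 3) → (2, 0, 3, 3) → (2, 0, 4, 3) → (2, 0, 4, 4))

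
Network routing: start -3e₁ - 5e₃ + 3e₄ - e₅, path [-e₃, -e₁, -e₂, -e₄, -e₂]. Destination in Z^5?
(-4, -2, -6, 2, -1)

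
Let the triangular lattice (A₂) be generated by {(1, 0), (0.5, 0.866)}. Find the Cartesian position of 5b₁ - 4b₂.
(3, -3.464)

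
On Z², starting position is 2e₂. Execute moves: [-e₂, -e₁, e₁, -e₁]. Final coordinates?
(-1, 1)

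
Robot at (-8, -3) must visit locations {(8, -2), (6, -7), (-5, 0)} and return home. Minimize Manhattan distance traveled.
46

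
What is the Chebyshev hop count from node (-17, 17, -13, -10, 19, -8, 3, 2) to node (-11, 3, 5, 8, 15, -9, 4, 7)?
18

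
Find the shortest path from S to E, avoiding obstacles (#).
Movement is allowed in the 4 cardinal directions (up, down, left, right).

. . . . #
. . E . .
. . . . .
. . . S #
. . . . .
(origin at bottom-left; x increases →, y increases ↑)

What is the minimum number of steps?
3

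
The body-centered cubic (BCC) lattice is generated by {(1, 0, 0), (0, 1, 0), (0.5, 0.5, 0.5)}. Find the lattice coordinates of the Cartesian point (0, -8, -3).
3b₁ - 5b₂ - 6b₃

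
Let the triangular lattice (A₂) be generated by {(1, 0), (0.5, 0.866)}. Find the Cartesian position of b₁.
(1, 0)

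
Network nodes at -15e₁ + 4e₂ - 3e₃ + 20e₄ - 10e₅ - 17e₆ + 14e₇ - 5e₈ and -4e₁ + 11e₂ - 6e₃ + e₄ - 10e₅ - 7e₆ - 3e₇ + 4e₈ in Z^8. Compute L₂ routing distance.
31.7805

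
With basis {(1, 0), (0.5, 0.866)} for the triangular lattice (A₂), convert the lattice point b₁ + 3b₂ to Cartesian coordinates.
(2.5, 2.598)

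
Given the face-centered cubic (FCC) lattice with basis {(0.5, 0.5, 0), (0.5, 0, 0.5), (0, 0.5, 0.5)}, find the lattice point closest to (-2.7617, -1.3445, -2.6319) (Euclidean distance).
(-3, -1.5, -2.5)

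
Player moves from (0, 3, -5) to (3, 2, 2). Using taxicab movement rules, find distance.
11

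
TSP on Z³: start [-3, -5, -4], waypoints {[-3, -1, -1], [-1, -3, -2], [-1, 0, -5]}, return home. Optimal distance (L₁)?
26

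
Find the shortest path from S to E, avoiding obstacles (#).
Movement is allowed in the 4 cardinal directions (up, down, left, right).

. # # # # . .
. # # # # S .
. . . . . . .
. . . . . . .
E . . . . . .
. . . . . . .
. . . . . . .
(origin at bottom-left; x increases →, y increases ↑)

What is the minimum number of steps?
8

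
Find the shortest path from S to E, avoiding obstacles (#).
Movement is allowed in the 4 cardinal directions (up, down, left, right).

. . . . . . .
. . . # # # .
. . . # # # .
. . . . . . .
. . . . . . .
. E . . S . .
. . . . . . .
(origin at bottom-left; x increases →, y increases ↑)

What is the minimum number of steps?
3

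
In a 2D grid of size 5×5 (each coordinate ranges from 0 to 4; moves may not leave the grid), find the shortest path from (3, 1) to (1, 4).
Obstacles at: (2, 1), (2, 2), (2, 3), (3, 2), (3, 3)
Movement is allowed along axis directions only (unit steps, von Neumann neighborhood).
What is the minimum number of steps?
7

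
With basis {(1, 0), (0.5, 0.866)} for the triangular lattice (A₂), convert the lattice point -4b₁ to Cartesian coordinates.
(-4, 0)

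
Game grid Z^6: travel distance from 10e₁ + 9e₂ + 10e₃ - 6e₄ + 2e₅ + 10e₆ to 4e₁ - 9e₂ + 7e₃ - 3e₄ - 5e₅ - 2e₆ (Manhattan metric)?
49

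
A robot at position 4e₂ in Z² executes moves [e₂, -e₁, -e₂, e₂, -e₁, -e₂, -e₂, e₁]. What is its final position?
(-1, 3)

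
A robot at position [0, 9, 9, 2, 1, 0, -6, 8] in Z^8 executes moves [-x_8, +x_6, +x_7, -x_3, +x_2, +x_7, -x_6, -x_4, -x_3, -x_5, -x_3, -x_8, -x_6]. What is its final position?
(0, 10, 6, 1, 0, -1, -4, 6)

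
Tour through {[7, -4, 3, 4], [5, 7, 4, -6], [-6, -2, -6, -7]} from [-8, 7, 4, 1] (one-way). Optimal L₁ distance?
79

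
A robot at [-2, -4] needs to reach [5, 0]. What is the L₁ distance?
11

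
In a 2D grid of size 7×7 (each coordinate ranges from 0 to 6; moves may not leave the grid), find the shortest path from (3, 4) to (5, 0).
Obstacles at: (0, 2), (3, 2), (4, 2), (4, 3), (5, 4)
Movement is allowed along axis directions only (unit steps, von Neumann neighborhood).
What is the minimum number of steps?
8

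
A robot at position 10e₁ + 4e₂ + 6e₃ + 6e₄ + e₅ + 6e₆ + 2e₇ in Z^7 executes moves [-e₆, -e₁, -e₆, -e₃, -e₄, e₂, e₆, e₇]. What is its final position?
(9, 5, 5, 5, 1, 5, 3)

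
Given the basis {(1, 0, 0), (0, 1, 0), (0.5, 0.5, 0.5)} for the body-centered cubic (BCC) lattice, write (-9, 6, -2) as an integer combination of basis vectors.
-7b₁ + 8b₂ - 4b₃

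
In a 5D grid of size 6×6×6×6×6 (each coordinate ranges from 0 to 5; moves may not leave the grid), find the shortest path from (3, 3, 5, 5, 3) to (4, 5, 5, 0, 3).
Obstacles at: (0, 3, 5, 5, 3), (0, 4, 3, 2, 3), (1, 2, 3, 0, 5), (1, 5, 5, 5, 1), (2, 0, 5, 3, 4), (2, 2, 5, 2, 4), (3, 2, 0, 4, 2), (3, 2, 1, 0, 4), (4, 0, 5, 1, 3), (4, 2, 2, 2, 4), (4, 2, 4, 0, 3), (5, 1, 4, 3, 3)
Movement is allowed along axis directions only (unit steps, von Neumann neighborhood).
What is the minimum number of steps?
8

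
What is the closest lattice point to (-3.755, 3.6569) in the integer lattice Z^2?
(-4, 4)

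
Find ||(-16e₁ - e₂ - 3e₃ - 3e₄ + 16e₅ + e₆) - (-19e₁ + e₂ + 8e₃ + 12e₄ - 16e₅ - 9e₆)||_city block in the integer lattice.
73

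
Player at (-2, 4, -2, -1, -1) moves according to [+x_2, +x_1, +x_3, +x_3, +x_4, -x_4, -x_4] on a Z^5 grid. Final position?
(-1, 5, 0, -2, -1)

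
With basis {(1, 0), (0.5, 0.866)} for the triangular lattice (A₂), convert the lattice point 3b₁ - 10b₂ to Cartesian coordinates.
(-2, -8.66)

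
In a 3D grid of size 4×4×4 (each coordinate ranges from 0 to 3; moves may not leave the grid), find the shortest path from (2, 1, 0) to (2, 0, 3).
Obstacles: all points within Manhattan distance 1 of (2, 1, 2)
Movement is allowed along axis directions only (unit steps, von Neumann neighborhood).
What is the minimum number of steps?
6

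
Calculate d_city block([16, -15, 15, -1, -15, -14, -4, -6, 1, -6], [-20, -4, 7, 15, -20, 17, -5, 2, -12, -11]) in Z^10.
134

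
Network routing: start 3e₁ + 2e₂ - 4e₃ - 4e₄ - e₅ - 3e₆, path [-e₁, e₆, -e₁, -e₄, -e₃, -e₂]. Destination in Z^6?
(1, 1, -5, -5, -1, -2)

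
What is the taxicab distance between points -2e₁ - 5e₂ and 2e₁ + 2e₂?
11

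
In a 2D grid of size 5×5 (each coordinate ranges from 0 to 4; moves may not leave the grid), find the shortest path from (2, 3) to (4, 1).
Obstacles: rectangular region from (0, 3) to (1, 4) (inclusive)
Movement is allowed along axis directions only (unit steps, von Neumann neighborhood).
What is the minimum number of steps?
4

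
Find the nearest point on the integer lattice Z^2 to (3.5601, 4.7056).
(4, 5)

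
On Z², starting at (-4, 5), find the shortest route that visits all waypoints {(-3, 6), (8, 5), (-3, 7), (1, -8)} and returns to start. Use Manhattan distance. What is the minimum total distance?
54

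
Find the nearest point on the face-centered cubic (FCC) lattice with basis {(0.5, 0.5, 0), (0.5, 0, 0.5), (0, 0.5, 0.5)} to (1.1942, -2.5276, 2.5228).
(1, -2.5, 2.5)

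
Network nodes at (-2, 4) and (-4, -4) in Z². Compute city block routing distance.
10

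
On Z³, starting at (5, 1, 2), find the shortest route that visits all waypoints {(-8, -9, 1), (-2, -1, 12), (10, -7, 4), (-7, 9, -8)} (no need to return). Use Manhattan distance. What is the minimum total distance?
94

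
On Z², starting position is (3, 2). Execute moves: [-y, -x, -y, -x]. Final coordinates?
(1, 0)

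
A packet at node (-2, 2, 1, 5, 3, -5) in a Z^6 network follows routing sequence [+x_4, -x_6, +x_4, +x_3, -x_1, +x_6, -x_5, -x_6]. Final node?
(-3, 2, 2, 7, 2, -6)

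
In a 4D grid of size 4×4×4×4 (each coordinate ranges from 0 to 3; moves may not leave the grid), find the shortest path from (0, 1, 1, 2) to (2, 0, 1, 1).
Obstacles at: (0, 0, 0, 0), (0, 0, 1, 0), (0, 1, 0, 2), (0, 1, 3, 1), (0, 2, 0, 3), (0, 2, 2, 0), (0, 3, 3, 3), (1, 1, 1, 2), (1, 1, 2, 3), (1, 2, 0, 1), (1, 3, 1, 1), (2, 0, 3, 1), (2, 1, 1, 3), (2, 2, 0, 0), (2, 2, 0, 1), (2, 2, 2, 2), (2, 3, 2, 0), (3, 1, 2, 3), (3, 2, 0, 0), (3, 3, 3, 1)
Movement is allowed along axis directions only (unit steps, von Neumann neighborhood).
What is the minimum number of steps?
4
(one shortest path: (0, 1, 1, 2) → (0, 0, 1, 2) → (1, 0, 1, 2) → (2, 0, 1, 2) → (2, 0, 1, 1))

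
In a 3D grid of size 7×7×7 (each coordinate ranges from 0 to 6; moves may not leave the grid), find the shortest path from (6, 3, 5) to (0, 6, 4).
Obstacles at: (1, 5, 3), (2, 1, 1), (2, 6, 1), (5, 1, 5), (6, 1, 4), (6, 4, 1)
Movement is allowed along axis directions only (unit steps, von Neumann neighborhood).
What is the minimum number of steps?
10
(one shortest path: (6, 3, 5) → (5, 3, 5) → (4, 3, 5) → (3, 3, 5) → (2, 3, 5) → (1, 3, 5) → (0, 3, 5) → (0, 4, 5) → (0, 5, 5) → (0, 6, 5) → (0, 6, 4))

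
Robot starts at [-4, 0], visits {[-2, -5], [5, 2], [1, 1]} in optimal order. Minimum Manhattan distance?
21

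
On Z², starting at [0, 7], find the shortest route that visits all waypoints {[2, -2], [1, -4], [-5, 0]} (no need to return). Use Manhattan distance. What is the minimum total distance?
24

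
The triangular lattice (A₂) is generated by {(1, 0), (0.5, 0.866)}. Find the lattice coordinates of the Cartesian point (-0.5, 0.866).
-b₁ + b₂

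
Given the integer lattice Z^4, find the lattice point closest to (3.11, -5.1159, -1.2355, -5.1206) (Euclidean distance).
(3, -5, -1, -5)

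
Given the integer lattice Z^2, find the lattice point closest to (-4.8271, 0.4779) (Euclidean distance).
(-5, 0)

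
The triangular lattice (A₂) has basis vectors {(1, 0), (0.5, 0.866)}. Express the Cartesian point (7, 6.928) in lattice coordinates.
3b₁ + 8b₂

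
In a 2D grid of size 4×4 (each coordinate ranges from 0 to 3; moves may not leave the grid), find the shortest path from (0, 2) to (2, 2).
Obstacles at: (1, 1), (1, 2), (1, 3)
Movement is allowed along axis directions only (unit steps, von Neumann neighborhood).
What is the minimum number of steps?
6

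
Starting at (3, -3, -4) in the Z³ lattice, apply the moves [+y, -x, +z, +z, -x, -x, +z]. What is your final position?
(0, -2, -1)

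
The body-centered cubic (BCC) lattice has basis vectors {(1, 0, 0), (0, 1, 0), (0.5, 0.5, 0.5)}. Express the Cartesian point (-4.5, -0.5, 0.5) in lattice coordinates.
-5b₁ - b₂ + b₃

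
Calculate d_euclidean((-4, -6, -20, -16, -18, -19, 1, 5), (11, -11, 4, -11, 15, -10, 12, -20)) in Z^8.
52.6023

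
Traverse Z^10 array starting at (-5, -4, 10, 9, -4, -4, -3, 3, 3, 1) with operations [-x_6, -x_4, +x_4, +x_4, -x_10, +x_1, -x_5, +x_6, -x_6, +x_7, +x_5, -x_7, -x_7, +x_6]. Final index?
(-4, -4, 10, 10, -4, -4, -4, 3, 3, 0)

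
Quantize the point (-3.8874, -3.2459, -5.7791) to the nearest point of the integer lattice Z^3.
(-4, -3, -6)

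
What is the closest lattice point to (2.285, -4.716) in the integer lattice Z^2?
(2, -5)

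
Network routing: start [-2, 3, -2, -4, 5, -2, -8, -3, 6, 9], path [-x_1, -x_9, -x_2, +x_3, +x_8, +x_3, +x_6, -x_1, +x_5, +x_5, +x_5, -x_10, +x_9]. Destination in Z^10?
(-4, 2, 0, -4, 8, -1, -8, -2, 6, 8)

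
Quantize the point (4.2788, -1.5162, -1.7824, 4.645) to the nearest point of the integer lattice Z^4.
(4, -2, -2, 5)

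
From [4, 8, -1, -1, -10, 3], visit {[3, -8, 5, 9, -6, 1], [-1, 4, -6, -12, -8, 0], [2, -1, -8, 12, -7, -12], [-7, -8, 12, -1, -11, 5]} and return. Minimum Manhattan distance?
194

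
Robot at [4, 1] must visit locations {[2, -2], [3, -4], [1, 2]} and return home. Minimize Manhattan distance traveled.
18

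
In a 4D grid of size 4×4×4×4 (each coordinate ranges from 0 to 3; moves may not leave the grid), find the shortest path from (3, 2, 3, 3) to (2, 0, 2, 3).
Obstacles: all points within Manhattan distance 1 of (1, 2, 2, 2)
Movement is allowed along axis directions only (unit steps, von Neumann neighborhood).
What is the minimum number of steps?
4
(one shortest path: (3, 2, 3, 3) → (2, 2, 3, 3) → (2, 1, 3, 3) → (2, 0, 3, 3) → (2, 0, 2, 3))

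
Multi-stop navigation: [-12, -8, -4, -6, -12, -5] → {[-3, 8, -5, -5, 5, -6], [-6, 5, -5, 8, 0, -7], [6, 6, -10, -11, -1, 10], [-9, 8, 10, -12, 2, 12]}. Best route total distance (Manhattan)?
160
(one optimal route: (-12, -8, -4, -6, -12, -5) → (-6, 5, -5, 8, 0, -7) → (-3, 8, -5, -5, 5, -6) → (6, 6, -10, -11, -1, 10) → (-9, 8, 10, -12, 2, 12))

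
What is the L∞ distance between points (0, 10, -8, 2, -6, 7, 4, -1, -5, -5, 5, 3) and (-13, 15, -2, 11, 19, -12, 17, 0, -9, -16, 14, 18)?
25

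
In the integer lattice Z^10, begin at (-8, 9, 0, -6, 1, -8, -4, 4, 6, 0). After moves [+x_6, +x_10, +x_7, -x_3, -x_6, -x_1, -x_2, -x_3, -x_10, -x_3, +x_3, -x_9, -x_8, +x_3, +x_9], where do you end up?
(-9, 8, -1, -6, 1, -8, -3, 3, 6, 0)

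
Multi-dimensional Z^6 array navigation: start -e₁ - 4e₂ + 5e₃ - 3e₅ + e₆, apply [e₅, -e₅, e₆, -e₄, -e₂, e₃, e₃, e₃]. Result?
(-1, -5, 8, -1, -3, 2)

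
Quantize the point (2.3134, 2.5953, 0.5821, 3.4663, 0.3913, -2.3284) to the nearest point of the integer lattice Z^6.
(2, 3, 1, 3, 0, -2)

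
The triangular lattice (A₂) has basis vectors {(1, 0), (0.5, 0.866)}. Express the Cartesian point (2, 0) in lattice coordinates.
2b₁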